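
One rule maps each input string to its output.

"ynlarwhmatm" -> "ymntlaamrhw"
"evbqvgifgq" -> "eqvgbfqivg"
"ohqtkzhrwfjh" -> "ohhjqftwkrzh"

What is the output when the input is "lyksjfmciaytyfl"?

llyfkystjyfamic

The rule is to take characters alternately from the front and the back (1st, last, 2nd, 2nd-last, ...).
"lyksjfmciaytyfl" → "llyfkystjyfamic".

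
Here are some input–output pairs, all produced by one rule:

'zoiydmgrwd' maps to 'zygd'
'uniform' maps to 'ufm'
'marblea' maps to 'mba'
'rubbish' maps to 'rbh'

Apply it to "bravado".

Looking at the pairs, the operation is to keep one character in every 3, starting at position 1 (positions 1st, 4th, 7th, ...).
Applying that to "bravado" gives "bvo".

bvo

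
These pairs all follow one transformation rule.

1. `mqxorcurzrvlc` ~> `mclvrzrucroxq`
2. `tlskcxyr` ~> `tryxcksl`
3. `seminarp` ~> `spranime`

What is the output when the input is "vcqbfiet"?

The pattern: move the first character to the end, then reverse the string.
For "vcqbfiet", step one produces "cqbfietv"; step two turns that into "vteifbqc".

vteifbqc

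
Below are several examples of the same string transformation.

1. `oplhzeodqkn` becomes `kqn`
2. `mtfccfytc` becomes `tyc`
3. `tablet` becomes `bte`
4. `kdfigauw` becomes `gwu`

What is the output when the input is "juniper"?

epr

The pattern: swap each adjacent pair of characters (1↔2, 3↔4, ...), then keep only the last 3 characters.
For "juniper", step one produces "ujinepr"; step two turns that into "epr".
(Check on "kdfigauw": → "dkifagwu" → "gwu" ✓)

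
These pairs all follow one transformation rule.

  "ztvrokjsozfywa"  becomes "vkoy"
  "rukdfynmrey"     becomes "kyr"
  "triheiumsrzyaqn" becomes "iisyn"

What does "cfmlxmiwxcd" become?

Looking at the pairs, the operation is to keep one character in every 3, starting at position 3 (positions 3rd, 6th, 9th, ...).
For "cfmlxmiwxcd" the result is "mmx".

mmx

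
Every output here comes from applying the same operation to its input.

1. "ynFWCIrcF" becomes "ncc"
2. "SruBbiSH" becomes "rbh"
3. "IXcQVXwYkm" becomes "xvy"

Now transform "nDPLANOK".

In each case the input is transformed by: keep one character in every 3, starting at position 2 (positions 2nd, 5th, 8th, ...), then convert every letter to lowercase.
Working it through for "nDPLANOK": intermediate "DAK", final "dak".

dak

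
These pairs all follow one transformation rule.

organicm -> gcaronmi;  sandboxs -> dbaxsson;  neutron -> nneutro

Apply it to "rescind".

edcsrni

In each case the input is transformed by: sort the characters into reverse alphabetical order, then move the last 3 characters to the front (rotate right by 3).
Applying both steps to "rescind": "srniedc", then "edcsrni".
(Check on "sandboxs": → "xssondba" → "dbaxsson" ✓)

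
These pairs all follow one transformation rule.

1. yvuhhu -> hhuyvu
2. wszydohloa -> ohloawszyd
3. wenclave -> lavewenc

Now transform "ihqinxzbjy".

Looking at the pairs, the operation is to swap the front and back halves of the string.
On "ihqinxzbjy" that produces "xzbjyihqin".

xzbjyihqin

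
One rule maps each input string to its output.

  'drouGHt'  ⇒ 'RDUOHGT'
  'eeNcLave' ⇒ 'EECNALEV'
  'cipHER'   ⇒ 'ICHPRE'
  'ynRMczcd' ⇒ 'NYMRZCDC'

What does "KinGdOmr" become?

What's happening: swap each adjacent pair of characters (1↔2, 3↔4, ...), then convert every letter to uppercase.
Applying both steps to "KinGdOmr": "iKGnOdrm", then "IKGNODRM".

IKGNODRM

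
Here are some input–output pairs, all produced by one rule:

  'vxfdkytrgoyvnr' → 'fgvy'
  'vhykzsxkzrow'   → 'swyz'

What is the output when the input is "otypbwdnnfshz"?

The rule is to keep one character in every 3, starting at position 3 (positions 3rd, 6th, 9th, ...), then sort the characters into alphabetical order.
"otypbwdnnfshz" → "ywnh" → "hnwy".

hnwy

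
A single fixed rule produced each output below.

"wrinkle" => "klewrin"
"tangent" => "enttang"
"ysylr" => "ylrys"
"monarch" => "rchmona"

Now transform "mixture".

uremixt

Rule — move the last 3 characters to the front (rotate right by 3).
For "mixture" the result is "uremixt".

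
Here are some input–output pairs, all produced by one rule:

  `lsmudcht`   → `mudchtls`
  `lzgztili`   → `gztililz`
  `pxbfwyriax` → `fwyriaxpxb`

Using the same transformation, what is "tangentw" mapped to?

What's happening: move the last 2 characters to the front (rotate right by 2), then swap the front and back halves of the string.
For "tangentw" the result is "ngentwta".

ngentwta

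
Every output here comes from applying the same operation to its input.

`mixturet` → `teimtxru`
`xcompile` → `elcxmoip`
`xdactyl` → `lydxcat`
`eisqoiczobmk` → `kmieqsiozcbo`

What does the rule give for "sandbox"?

The transformation: move the last 2 characters to the front (rotate right by 2), then swap each adjacent pair of characters (1↔2, 3↔4, ...).
Working it through for "sandbox": intermediate "oxsandb", final "xoasdnb".
(Check on "mixturet": → "etmixtur" → "teimtxru" ✓)

xoasdnb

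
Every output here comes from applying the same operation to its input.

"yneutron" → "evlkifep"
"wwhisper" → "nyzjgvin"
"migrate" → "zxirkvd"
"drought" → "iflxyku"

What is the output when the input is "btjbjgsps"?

kasaxjgjs

The pattern: shift every letter 9 places backward in the alphabet (wrapping around), then move the first character to the end.
For "btjbjgsps", step one produces "skasaxjgj"; step two turns that into "kasaxjgjs".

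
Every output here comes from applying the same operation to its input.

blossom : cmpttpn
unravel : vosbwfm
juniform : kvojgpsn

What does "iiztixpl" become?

Rule — shift every letter 1 place forward in the alphabet (wrapping around).
Applying that to "iiztixpl" gives "jjaujyqm".

jjaujyqm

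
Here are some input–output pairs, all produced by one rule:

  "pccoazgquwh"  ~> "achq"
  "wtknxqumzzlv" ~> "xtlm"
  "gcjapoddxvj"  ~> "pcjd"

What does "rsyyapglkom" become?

In each case the input is transformed by: keep one character in every 3, starting at position 2 (positions 2nd, 5th, 8th, ...), then swap each adjacent pair of characters (1↔2, 3↔4, ...).
Applying both steps to "rsyyapglkom": "salm", then "asml".

asml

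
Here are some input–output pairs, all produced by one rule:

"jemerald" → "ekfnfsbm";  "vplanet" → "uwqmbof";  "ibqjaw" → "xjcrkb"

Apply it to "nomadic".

The rule is to move the last character to the front, then shift every letter 1 place forward in the alphabet (wrapping around).
For "nomadic", step one produces "cnomadi"; step two turns that into "dopnbej".

dopnbej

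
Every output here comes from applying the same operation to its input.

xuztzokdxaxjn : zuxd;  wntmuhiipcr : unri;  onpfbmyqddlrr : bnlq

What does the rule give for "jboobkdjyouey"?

Each output is the input with this applied: keep one character in every 3, starting at position 2 (positions 2nd, 5th, 8th, ...), then swap each adjacent pair of characters (1↔2, 3↔4, ...).
"jboobkdjyouey" → "bbuj".

bbuj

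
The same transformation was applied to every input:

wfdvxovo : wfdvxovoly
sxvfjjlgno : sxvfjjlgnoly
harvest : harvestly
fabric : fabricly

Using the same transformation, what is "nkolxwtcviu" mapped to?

nkolxwtcviuly

What's happening: append "ly".
Applying that to "nkolxwtcviu" gives "nkolxwtcviuly".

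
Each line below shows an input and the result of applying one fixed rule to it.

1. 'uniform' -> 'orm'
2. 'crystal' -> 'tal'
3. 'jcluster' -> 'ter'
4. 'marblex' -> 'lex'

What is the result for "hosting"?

Each output is the input with this applied: keep only the last 3 characters.
For "hosting" the result is "ing".

ing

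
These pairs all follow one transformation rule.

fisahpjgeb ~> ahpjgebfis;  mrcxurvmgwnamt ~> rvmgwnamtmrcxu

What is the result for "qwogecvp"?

ogecvpqw

The pattern: move the last 2 characters to the front (rotate right by 2), then swap the front and back halves of the string.
On "qwogecvp": the first step gives "vpqwogec", and the second then gives "ogecvpqw".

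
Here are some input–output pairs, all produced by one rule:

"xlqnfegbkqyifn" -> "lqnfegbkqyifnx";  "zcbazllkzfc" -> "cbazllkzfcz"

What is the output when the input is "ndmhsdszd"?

In each case the input is transformed by: move the first character to the end.
Doing the same to "ndmhsdszd": "dmhsdszdn".

dmhsdszdn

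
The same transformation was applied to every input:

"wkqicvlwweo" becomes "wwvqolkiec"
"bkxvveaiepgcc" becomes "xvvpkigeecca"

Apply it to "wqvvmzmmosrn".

zvvsrqonmmm

Each output is the input with this applied: delete the first character, then sort the characters into reverse alphabetical order.
"wqvvmzmmosrn" → "zvvsrqonmmm".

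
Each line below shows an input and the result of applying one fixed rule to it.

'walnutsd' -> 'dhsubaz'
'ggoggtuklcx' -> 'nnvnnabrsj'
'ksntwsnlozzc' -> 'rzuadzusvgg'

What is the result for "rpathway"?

The rule is to delete the last character, then shift every letter 7 places forward in the alphabet (wrapping around).
Starting from "rpathway": after the first operation, "rpathwa"; after the second, "ywhaodh".
(Check on "walnutsd": → "walnuts" → "dhsubaz" ✓)

ywhaodh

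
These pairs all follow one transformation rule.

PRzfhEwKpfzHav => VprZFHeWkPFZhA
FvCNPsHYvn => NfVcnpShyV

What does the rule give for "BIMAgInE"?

ebimaGiN

In each case the input is transformed by: move the last character to the front, then flip the case of every letter.
On "BIMAgInE": the first step gives "EBIMAgIn", and the second then gives "ebimaGiN".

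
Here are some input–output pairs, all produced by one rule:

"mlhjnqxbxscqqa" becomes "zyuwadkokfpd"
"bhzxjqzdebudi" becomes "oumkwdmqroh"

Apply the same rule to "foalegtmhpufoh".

sbnyrtgzuchs

In each case the input is transformed by: shift every letter 13 places forward in the alphabet (wrapping around) — i.e. ROT13, then delete the last 2 characters.
Working it through for "foalegtmhpufoh": intermediate "sbnyrtgzuchsbu", final "sbnyrtgzuchs".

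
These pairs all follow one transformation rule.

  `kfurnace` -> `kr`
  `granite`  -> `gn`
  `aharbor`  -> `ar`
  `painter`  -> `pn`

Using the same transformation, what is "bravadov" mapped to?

bv

Rule — move the last 2 characters to the front (rotate right by 2), then keep one character in every 3, starting at position 3 (positions 3rd, 6th, 9th, ...).
Starting from "bravadov": after the first operation, "ovbravad"; after the second, "bv".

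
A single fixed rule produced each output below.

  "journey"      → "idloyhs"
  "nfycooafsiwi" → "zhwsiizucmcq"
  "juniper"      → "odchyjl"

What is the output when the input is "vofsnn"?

ipmzhh

The pattern: swap each adjacent pair of characters (1↔2, 3↔4, ...), then shift every letter 6 places backward in the alphabet (wrapping around).
For "vofsnn", step one produces "ovsfnn"; step two turns that into "ipmzhh".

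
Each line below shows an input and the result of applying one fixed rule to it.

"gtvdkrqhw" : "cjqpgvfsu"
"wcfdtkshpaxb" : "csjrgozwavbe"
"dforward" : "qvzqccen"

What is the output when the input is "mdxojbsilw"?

In each case the input is transformed by: shift every letter 1 place backward in the alphabet (wrapping around), then move the first 3 characters to the end (rotate left by 3).
Applying that to "mdxojbsilw" gives "niarhkvlcw".

niarhkvlcw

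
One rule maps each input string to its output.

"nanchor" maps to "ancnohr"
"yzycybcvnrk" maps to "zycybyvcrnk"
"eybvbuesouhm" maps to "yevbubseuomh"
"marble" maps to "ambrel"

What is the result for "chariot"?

hcraoit

In each case the input is transformed by: swap each adjacent pair of characters (1↔2, 3↔4, ...).
For "chariot" the result is "hcraoit".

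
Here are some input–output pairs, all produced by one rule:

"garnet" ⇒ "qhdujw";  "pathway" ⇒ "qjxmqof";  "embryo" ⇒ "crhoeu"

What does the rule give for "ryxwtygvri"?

Each output is the input with this applied: move the first character to the end, then shift every letter 10 places backward in the alphabet (wrapping around).
"ryxwtygvri" → "yxwtygvrir" → "onmjowlhyh".

onmjowlhyh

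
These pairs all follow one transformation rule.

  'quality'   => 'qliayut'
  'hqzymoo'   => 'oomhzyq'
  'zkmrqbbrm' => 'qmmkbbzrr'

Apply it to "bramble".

The rule is to sort the characters into reverse alphabetical order, then move the first 3 characters to the end (rotate left by 3).
Starting from "bramble": after the first operation, "rmlebba"; after the second, "ebbarml".

ebbarml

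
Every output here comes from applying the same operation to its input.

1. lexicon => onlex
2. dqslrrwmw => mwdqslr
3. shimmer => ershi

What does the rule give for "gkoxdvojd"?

Looking at the pairs, the operation is to move the last 2 characters to the front (rotate right by 2), then delete the last 2 characters.
"gkoxdvojd" → "jdgkoxdvo" → "jdgkoxd".

jdgkoxd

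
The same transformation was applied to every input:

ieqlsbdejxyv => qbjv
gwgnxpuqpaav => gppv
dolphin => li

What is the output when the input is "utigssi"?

Looking at the pairs, the operation is to keep one character in every 3, starting at position 3 (positions 3rd, 6th, 9th, ...).
"utigssi" → "is".

is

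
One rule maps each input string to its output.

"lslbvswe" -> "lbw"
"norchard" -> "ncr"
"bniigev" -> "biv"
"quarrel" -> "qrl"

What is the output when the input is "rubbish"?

In each case the input is transformed by: keep one character in every 3, starting at position 1 (positions 1st, 4th, 7th, ...).
"rubbish" → "rbh".

rbh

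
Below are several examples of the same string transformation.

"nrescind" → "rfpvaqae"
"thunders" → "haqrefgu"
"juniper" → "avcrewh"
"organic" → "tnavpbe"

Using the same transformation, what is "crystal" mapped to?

lfgnype

In each case the input is transformed by: shift every letter 13 places forward in the alphabet (wrapping around) — i.e. ROT13, then move the first 2 characters to the end (rotate left by 2).
Applying both steps to "crystal": "pelfgny", then "lfgnype".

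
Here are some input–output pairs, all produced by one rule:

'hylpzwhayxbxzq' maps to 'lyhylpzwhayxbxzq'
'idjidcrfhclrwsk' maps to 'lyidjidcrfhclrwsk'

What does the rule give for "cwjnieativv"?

Looking at the pairs, the operation is to prepend "ly".
"cwjnieativv" → "lycwjnieativv".

lycwjnieativv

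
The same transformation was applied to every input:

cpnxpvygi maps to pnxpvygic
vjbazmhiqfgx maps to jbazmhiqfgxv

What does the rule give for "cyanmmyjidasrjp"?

The rule is to move the first character to the end.
On "cyanmmyjidasrjp" that produces "yanmmyjidasrjpc".

yanmmyjidasrjpc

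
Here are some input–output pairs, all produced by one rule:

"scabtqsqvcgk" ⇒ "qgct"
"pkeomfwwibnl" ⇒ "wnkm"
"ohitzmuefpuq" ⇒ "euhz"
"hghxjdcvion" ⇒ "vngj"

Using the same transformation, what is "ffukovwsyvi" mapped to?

Looking at the pairs, the operation is to keep one character in every 3, starting at position 2 (positions 2nd, 5th, 8th, ...), then move the first 2 characters to the end (rotate left by 2).
"ffukovwsyvi" → "fosi" → "sifo".

sifo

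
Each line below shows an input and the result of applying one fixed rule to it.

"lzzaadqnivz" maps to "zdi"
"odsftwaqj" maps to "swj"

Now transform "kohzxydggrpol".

The rule is to keep one character in every 3, starting at position 3 (positions 3rd, 6th, 9th, ...).
"kohzxydggrpol" → "hygo".

hygo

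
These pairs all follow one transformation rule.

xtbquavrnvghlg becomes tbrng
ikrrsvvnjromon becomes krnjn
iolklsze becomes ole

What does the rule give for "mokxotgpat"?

Looking at the pairs, the operation is to swap each adjacent pair of characters (1↔2, 3↔4, ...), then keep one character in every 3, starting at position 1 (positions 1st, 4th, 7th, ...).
Applying both steps to "mokxotgpat": "omxktopgta", then "okpa".
(Check on "iolklsze": → "oiklslez" → "ole" ✓)

okpa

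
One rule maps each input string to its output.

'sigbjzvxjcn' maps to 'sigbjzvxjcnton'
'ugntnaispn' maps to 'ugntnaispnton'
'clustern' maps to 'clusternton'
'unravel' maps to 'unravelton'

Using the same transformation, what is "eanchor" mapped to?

Each output is the input with this applied: append "ton".
"eanchor" → "eanchorton".

eanchorton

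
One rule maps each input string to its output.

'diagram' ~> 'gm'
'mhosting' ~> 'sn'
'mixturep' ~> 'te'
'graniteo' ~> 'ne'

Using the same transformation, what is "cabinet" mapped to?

it

What's happening: keep one character in every 3, starting at position 1 (positions 1st, 4th, 7th, ...), then delete the first character.
Applying both steps to "cabinet": "cit", then "it".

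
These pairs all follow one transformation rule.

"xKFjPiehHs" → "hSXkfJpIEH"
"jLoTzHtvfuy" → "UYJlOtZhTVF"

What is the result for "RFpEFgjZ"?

JzrfPefG

The rule is to flip the case of every letter, then move the last 2 characters to the front (rotate right by 2).
"RFpEFgjZ" → "JzrfPefG".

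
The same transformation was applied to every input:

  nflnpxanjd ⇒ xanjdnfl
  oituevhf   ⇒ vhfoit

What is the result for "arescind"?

Looking at the pairs, the operation is to move the first 3 characters to the end (rotate left by 3), then delete the first 2 characters.
Working it through for "arescind": intermediate "scindare", final "indare".

indare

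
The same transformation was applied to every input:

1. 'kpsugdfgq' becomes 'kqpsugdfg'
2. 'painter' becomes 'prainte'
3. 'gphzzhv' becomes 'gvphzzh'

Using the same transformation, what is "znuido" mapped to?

Looking at the pairs, the operation is to swap the first and last characters, then move the last character to the front.
"znuido" → "zonuid".

zonuid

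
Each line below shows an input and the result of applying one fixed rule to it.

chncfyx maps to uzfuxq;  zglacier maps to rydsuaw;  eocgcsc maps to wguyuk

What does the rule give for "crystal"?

ujqkls

The rule is to shift every letter 8 places backward in the alphabet (wrapping around), then delete the last character.
For "crystal", step one produces "ujqklsd"; step two turns that into "ujqkls".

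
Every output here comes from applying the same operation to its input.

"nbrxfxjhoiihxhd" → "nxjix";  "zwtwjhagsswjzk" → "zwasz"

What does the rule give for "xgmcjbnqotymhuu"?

Each output is the input with this applied: keep one character in every 3, starting at position 1 (positions 1st, 4th, 7th, ...).
So "xgmcjbnqotymhuu" becomes "xcnth".

xcnth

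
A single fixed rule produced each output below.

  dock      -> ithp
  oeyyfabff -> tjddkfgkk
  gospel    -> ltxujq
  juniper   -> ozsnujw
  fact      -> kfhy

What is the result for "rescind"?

Looking at the pairs, the operation is to shift every letter 5 places forward in the alphabet (wrapping around).
So "rescind" becomes "wjxhnsi".

wjxhnsi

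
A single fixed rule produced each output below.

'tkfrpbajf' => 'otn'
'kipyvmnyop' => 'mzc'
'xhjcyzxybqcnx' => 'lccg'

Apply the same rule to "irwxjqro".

vns

Looking at the pairs, the operation is to shift every letter 4 places forward in the alphabet (wrapping around), then keep one character in every 3, starting at position 2 (positions 2nd, 5th, 8th, ...).
Applying both steps to "irwxjqro": "mvabnuvs", then "vns".
(Check on "kipyvmnyop": → "omtczqrcst" → "mzc" ✓)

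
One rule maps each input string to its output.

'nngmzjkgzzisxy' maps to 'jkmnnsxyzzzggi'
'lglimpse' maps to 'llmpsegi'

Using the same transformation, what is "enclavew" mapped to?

Each output is the input with this applied: sort the characters into alphabetical order, then move the first 3 characters to the end (rotate left by 3).
Applying both steps to "enclavew": "aceelnvw", then "elnvwace".

elnvwace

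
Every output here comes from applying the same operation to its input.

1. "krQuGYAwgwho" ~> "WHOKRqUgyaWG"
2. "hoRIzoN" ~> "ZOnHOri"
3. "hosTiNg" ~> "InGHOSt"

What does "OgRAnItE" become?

Each output is the input with this applied: move the last 3 characters to the front (rotate right by 3), then flip the case of every letter.
On "OgRAnItE": the first step gives "ItEOgRAn", and the second then gives "iTeoGraN".

iTeoGraN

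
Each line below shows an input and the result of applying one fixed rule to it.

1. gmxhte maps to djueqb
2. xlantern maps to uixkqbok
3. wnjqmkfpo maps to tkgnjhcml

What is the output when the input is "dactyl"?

Looking at the pairs, the operation is to shift every letter 3 places backward in the alphabet (wrapping around).
For "dactyl" the result is "axzqvi".

axzqvi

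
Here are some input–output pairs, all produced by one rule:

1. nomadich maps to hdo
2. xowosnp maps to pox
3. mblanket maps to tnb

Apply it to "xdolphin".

npd

In each case the input is transformed by: reverse the string, then keep one character in every 3, starting at position 1 (positions 1st, 4th, 7th, ...).
Starting from "xdolphin": after the first operation, "nihplodx"; after the second, "npd".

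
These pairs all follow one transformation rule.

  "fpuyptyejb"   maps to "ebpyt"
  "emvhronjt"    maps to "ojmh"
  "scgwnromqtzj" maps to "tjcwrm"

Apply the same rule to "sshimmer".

mrsi

The pattern: keep every other character starting from the second (positions 2nd, 4th, 6th, ...), then move the last 2 characters to the front (rotate right by 2).
Applying both steps to "sshimmer": "simr", then "mrsi".
(Check on "fpuyptyejb": → "pyteb" → "ebpyt" ✓)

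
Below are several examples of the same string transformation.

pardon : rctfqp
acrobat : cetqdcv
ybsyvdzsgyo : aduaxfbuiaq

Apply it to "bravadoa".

dtcxcfqc

Looking at the pairs, the operation is to shift every letter 2 places forward in the alphabet (wrapping around).
For "bravadoa" the result is "dtcxcfqc".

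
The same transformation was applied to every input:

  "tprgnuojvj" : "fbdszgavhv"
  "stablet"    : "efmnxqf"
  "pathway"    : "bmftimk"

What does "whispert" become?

ituebqdf

The transformation: shift every letter 12 places forward in the alphabet (wrapping around).
For "whispert" the result is "ituebqdf".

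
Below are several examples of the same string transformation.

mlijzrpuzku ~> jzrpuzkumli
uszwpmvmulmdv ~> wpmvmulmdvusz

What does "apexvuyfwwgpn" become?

The rule is to move the first 3 characters to the end (rotate left by 3).
"apexvuyfwwgpn" → "xvuyfwwgpnape".

xvuyfwwgpnape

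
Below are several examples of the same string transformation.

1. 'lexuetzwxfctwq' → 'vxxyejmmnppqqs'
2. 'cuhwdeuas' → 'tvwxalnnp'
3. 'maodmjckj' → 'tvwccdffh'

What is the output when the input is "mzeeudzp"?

wxxfinss

In each case the input is transformed by: sort the characters into alphabetical order, then shift every letter 7 places backward in the alphabet (wrapping around).
For "mzeeudzp", step one produces "deempuzz"; step two turns that into "wxxfinss".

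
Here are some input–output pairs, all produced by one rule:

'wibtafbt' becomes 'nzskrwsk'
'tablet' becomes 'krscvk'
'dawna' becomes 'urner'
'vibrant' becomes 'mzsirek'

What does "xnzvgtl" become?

oeqmxkc

The rule is to shift every letter 9 places backward in the alphabet (wrapping around).
So "xnzvgtl" becomes "oeqmxkc".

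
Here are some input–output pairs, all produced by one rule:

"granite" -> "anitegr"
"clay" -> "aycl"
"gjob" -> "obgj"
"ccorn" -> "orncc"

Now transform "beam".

ambe

The transformation: move the first 2 characters to the end (rotate left by 2).
"beam" → "ambe".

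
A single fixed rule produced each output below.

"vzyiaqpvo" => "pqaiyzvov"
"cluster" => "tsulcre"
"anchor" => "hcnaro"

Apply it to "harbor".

brahro

The rule is to move the last 2 characters to the front (rotate right by 2), then reverse the string.
For "harbor" the result is "brahro".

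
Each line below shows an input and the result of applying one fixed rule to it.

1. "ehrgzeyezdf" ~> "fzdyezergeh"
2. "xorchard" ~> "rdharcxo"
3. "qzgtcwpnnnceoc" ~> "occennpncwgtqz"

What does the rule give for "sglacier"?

ercilasg

The transformation: swap each adjacent pair of characters (1↔2, 3↔4, ...), then reverse the string.
On "sglacier" that produces "ercilasg".
(Check on "qzgtcwpnnnceoc": → "zqtgwcnpnnecco" → "occennpncwgtqz" ✓)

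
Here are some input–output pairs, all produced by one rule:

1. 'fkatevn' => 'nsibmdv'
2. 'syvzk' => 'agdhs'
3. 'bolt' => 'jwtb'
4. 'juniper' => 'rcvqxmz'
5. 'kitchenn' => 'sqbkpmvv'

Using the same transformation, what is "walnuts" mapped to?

What's happening: shift every letter 8 places forward in the alphabet (wrapping around).
Applying that to "walnuts" gives "eitvcba".

eitvcba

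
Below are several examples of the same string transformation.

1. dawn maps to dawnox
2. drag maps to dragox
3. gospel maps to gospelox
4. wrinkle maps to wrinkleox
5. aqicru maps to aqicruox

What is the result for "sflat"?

Rule — append "ox".
For "sflat" the result is "sflatox".

sflatox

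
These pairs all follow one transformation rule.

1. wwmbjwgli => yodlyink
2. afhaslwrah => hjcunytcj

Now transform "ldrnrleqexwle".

The rule is to shift every letter 2 places forward in the alphabet (wrapping around), then delete the first character.
"ldrnrleqexwle" → "nftptngsgzyng" → "ftptngsgzyng".

ftptngsgzyng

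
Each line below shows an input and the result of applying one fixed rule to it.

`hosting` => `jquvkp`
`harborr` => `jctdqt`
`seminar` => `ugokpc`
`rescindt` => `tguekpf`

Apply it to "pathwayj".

rcvjyca

Each output is the input with this applied: shift every letter 2 places forward in the alphabet (wrapping around), then delete the last character.
Applying both steps to "pathwayj": "rcvjycal", then "rcvjyca".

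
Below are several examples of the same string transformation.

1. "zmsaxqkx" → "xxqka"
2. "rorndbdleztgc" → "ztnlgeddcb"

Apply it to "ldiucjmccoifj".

uomjjifccc

Looking at the pairs, the operation is to delete the first 3 characters, then sort the characters into reverse alphabetical order.
For "ldiucjmccoifj" the result is "uomjjifccc".
(Check on "rorndbdleztgc": → "ndbdleztgc" → "ztnlgeddcb" ✓)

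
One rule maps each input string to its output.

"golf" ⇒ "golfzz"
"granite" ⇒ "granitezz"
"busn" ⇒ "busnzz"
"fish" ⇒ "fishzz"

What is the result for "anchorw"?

anchorwzz

The transformation: append "zz".
So "anchorw" becomes "anchorwzz".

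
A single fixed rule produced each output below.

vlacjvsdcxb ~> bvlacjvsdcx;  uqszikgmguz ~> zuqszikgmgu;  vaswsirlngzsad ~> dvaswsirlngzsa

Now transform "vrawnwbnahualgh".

Looking at the pairs, the operation is to move the last character to the front.
Applying that to "vrawnwbnahualgh" gives "hvrawnwbnahualg".

hvrawnwbnahualg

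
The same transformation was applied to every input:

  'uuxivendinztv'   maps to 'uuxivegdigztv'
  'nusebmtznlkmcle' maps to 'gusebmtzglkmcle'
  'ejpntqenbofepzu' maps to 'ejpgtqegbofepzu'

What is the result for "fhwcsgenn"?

Looking at the pairs, the operation is to replace every "n" with "g".
For "fhwcsgenn" the result is "fhwcsgegg".

fhwcsgegg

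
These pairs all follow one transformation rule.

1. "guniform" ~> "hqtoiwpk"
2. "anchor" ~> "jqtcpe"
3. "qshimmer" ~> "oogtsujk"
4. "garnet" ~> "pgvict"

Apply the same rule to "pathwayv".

ycaxrcvj

The rule is to swap the front and back halves of the string, then shift every letter 2 places forward in the alphabet (wrapping around).
Starting from "pathwayv": after the first operation, "wayvpath"; after the second, "ycaxrcvj".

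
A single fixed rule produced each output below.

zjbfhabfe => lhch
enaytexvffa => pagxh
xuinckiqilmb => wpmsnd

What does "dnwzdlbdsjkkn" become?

The transformation: keep every other character starting from the second (positions 2nd, 4th, 6th, ...), then shift every letter 2 places forward in the alphabet (wrapping around).
"dnwzdlbdsjkkn" → "nzldjk" → "pbnflm".

pbnflm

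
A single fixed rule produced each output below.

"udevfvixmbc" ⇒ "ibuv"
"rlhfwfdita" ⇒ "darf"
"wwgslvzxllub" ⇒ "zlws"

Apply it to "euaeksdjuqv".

dqee

What's happening: keep one character in every 3, starting at position 1 (positions 1st, 4th, 7th, ...), then move the last 2 characters to the front (rotate right by 2).
On "euaeksdjuqv": the first step gives "eedq", and the second then gives "dqee".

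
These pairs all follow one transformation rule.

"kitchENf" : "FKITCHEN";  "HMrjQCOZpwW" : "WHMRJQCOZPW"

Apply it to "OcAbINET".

TOCABINE

Each output is the input with this applied: move the last character to the front, then convert every letter to uppercase.
Applying both steps to "OcAbINET": "TOcAbINE", then "TOCABINE".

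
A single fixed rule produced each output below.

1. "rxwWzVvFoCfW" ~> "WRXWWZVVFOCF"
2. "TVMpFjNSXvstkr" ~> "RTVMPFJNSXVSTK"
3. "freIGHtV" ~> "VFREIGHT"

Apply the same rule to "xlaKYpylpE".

EXLAKYPYLP

Looking at the pairs, the operation is to move the last character to the front, then convert every letter to uppercase.
Applying both steps to "xlaKYpylpE": "ExlaKYpylp", then "EXLAKYPYLP".
(Check on "rxwWzVvFoCfW": → "WrxwWzVvFoCf" → "WRXWWZVVFOCF" ✓)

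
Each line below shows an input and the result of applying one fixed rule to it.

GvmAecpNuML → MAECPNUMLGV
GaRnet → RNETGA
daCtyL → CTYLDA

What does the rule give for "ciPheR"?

PHERCI

Rule — move the first 2 characters to the end (rotate left by 2), then convert every letter to uppercase.
Starting from "ciPheR": after the first operation, "PheRci"; after the second, "PHERCI".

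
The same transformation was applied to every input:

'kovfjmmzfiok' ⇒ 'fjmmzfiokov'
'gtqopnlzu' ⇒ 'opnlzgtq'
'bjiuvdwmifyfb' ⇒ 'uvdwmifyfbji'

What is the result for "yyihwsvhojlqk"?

In each case the input is transformed by: delete the last character, then move the first 3 characters to the end (rotate left by 3).
For "yyihwsvhojlqk", step one produces "yyihwsvhojlq"; step two turns that into "hwsvhojlqyyi".

hwsvhojlqyyi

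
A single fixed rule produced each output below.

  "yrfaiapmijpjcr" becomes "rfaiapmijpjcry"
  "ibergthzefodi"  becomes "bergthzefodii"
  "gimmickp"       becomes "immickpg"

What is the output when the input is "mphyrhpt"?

The pattern: move the first character to the end.
"mphyrhpt" → "phyrhptm".

phyrhptm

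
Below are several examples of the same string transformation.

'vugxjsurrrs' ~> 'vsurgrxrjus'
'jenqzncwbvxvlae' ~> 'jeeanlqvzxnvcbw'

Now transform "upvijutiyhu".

Looking at the pairs, the operation is to take characters alternately from the front and the back (1st, last, 2nd, 2nd-last, ...).
So "upvijutiyhu" becomes "uuphvyiijtu".

uuphvyiijtu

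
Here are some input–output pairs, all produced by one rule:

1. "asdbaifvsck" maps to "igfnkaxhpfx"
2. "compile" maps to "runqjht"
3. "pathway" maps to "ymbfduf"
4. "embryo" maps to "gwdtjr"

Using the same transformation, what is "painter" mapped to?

nsyjwuf

In each case the input is transformed by: shift every letter 5 places forward in the alphabet (wrapping around), then move the first 2 characters to the end (rotate left by 2).
For "painter", step one produces "ufnsyjw"; step two turns that into "nsyjwuf".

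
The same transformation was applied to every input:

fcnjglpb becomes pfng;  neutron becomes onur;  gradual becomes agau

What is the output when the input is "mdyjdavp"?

vmyd

Each output is the input with this applied: move the last 2 characters to the front (rotate right by 2), then keep every other character starting from the first (positions 1st, 3rd, 5th, ...).
Starting from "mdyjdavp": after the first operation, "vpmdyjda"; after the second, "vmyd".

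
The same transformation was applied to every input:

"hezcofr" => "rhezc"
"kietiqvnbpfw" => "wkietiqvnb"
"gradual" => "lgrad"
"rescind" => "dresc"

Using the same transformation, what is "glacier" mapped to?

rglac

Rule — move the last character to the front, then delete the last 2 characters.
Applying both steps to "glacier": "rglacie", then "rglac".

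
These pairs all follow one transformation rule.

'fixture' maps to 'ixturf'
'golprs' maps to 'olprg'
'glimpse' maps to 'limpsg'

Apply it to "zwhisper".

whispez

The transformation: swap the first and last characters, then delete the first character.
Working it through for "zwhisper": intermediate "rwhispez", final "whispez".
(Check on "golprs": → "solprg" → "olprg" ✓)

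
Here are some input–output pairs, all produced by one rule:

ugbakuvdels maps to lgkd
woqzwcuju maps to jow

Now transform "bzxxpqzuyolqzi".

Rule — move the last 3 characters to the front (rotate right by 3), then keep one character in every 3, starting at position 2 (positions 2nd, 5th, 8th, ...).
Working it through for "bzxxpqzuyolqzi": intermediate "qzibzxxpqzuyol", final "zzpul".

zzpul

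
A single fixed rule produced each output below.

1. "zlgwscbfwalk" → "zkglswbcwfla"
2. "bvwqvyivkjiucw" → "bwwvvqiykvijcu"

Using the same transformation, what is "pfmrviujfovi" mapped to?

pimfvruifjvo

In each case the input is transformed by: move the last character to the front, then swap each adjacent pair of characters (1↔2, 3↔4, ...).
On "pfmrviujfovi": the first step gives "ipfmrviujfov", and the second then gives "pimfvruifjvo".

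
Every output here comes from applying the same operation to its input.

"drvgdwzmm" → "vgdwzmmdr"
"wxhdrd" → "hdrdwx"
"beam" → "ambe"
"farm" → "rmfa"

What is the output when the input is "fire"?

Rule — move the first 2 characters to the end (rotate left by 2).
For "fire" the result is "refi".

refi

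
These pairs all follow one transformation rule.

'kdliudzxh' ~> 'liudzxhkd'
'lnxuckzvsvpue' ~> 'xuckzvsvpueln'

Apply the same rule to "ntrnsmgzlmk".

rnsmgzlmknt

Looking at the pairs, the operation is to move the first 2 characters to the end (rotate left by 2).
So "ntrnsmgzlmk" becomes "rnsmgzlmknt".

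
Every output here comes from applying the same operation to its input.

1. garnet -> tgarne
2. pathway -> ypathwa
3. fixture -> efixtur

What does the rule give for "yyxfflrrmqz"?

zyyxfflrrmq

Each output is the input with this applied: move the last character to the front.
So "yyxfflrrmqz" becomes "zyyxfflrrmq".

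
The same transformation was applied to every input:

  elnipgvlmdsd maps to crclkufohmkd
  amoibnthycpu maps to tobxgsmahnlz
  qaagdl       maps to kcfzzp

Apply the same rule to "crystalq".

pkzsrxqb

The rule is to reverse the string, then shift every letter 1 place backward in the alphabet (wrapping around).
"crystalq" → "qlatsyrc" → "pkzsrxqb".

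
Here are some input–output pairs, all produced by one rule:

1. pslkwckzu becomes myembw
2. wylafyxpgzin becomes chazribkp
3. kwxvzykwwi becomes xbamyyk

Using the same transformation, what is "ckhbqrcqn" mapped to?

What's happening: delete the first 3 characters, then shift every letter 2 places forward in the alphabet (wrapping around).
On "ckhbqrcqn" that produces "dstesp".

dstesp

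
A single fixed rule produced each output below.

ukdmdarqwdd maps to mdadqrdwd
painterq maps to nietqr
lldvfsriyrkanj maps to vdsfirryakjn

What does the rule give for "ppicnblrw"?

cibnrlw

Rule — delete the first 2 characters, then swap each adjacent pair of characters (1↔2, 3↔4, ...).
Starting from "ppicnblrw": after the first operation, "icnblrw"; after the second, "cibnrlw".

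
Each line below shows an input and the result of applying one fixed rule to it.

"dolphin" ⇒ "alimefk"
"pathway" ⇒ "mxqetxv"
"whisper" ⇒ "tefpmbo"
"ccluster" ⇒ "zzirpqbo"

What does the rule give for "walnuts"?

What's happening: shift every letter 3 places backward in the alphabet (wrapping around).
For "walnuts" the result is "txikrqp".

txikrqp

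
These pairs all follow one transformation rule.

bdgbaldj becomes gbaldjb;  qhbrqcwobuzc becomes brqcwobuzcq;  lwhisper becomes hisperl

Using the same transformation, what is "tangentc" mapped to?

The transformation: move the first 2 characters to the end (rotate left by 2), then delete the last character.
Doing the same to "tangentc": "ngentct".

ngentct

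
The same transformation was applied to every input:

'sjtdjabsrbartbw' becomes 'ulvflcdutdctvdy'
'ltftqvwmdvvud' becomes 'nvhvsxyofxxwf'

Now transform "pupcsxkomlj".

In each case the input is transformed by: shift every letter 2 places forward in the alphabet (wrapping around).
Applying that to "pupcsxkomlj" gives "rwreuzmqonl".

rwreuzmqonl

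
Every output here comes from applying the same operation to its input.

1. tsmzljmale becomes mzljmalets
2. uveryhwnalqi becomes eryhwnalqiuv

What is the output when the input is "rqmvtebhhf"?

Each output is the input with this applied: move the first 2 characters to the end (rotate left by 2).
Doing the same to "rqmvtebhhf": "mvtebhhfrq".

mvtebhhfrq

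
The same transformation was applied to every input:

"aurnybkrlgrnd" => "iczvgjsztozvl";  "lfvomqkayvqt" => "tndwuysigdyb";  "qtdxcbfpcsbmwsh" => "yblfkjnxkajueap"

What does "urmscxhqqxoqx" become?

Looking at the pairs, the operation is to shift every letter 8 places forward in the alphabet (wrapping around).
On "urmscxhqqxoqx" that produces "czuakfpyyfwyf".

czuakfpyyfwyf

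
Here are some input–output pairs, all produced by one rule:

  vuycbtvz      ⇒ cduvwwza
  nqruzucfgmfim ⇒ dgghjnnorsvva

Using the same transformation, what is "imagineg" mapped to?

bfhhjjno

The pattern: sort the characters into alphabetical order, then shift every letter 1 place forward in the alphabet (wrapping around).
Applying both steps to "imagineg": "aeggiimn", then "bfhhjjno".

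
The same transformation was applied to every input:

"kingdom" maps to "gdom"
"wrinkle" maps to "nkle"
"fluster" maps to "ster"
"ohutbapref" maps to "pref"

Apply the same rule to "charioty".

ioty

The pattern: keep only the last 4 characters.
Applying that to "charioty" gives "ioty".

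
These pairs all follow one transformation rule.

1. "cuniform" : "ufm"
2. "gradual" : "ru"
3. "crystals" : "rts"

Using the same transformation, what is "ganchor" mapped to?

The rule is to keep one character in every 3, starting at position 2 (positions 2nd, 5th, 8th, ...).
So "ganchor" becomes "ah".

ah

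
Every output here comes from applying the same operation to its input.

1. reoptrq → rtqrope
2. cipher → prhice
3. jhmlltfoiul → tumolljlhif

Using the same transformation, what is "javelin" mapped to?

nvjleia

The pattern: sort the characters into reverse alphabetical order, then swap each adjacent pair of characters (1↔2, 3↔4, ...).
"javelin" → "vnljiea" → "nvjleia".
(Check on "reoptrq": → "trrqpoe" → "rtqrope" ✓)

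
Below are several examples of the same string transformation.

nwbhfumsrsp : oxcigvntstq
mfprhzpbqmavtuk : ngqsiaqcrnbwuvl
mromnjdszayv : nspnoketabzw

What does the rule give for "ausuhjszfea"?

bvtviktagfb

Rule — shift every letter 1 place forward in the alphabet (wrapping around).
Doing the same to "ausuhjszfea": "bvtviktagfb".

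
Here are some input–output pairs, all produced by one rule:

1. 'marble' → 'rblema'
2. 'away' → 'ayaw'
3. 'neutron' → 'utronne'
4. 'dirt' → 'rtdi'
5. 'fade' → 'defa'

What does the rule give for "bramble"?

amblebr

The pattern: move the first 2 characters to the end (rotate left by 2).
Applying that to "bramble" gives "amblebr".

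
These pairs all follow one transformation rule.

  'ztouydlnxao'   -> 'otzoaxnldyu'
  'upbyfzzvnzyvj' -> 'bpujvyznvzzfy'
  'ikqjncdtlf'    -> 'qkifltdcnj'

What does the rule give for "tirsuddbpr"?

ritrpbddus

What's happening: reverse the string, then move the last 3 characters to the front (rotate right by 3).
Applying both steps to "tirsuddbpr": "rpbddusrit", then "ritrpbddus".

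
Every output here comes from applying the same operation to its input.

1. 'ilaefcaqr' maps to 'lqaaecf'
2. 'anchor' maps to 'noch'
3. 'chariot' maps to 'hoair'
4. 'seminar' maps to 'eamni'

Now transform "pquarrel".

qeurar

The transformation: take characters alternately from the front and the back (1st, last, 2nd, 2nd-last, ...), then delete the first 2 characters.
Doing the same to "pquarrel": "qeurar".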